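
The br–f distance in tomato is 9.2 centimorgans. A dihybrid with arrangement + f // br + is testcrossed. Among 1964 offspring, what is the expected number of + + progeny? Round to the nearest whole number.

90

A map distance of 9.2 centimorgans corresponds to a recombination frequency of 0.092.
The F1 is + f / br +, so + + is a recombinant gamete class with expected frequency r/2 = 0.092/2 = 0.0460.
Expected number = 0.0460 × 1964 = 90.34 ≈ 90.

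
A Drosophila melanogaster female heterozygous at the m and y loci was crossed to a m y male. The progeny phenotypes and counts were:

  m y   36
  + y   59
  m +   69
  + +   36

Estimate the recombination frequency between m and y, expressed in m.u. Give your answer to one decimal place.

The two most frequent classes, + y (59) and m + (69), are the parental types, so the F1 was + y / m +.
The recombinant classes are + + and m y: 36 + 36 = 72.
Recombination frequency = 72/200 = 0.3600 ≈ 36.0%, i.e. 36.0 m.u.

36.0 m.u.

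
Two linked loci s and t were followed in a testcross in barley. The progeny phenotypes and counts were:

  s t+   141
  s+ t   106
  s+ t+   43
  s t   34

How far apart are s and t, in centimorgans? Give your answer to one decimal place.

23.8 centimorgans

The two most frequent classes, s+ t (106) and s t+ (141), are the parental types, so the F1 was s+ t / s t+.
The recombinant classes are s+ t+ and s t: 43 + 34 = 77.
Recombination frequency = 77/324 = 0.2377 ≈ 23.8%, i.e. 23.8 centimorgans.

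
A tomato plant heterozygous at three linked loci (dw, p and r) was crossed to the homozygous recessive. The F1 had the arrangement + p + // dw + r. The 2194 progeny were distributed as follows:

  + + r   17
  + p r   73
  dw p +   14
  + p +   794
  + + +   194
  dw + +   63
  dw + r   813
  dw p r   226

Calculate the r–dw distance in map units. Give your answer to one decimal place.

7.6 map units

The two rarest classes, dw p + and + + r, are the double crossovers. Comparing them with the parentals, only the dw allele has switched, so dw is the middle locus and the order is p – dw – r.
Crossovers in the dw–r interval produce the single-crossover classes + p r and dw + + (73 + 63 = 136) plus the double crossovers (31).
RF(dw–r) = (136 + 31) / 2194 = 167/2194 = 0.0761 → 7.6 map units.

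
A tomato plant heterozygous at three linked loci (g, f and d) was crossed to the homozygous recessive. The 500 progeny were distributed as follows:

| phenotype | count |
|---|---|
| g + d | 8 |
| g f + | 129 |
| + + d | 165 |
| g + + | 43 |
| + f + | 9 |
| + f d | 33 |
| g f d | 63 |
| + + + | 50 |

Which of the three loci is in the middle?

g

The two most frequent reciprocal classes, g f + and + + d, are the parental types, so the F1 was g f + / + + d.
The two rarest classes, + f + and g + d, are the double crossovers. Comparing them with the parentals, only the g allele has switched, so g is the middle locus and the order is d – g – f.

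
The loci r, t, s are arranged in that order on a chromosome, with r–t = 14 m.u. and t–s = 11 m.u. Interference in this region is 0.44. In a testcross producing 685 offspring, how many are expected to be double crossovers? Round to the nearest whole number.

6

Map distances give recombination frequencies of 0.140 and 0.110 for the two intervals.
With interference 0.44 (so coincidence = 0.56), expected double-crossover frequency = 0.140 × 0.110 × 0.56 = 0.00862.
Expected number = 0.00862 × 685 = 5.91 ≈ 6.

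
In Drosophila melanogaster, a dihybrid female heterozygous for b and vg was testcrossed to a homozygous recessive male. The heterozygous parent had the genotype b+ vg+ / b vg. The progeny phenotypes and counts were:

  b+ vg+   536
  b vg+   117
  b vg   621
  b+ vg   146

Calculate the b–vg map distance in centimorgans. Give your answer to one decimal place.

18.5 centimorgans

The recombinant classes are b+ vg and b vg+: 146 + 117 = 263.
Recombination frequency = 263/1420 = 0.1852 ≈ 18.5%, i.e. 18.5 centimorgans.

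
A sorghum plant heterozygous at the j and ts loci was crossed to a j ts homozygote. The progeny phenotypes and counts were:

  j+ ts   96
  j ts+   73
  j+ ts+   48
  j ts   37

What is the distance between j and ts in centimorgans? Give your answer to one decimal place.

The two most frequent classes, j+ ts (96) and j ts+ (73), are the parental types, so the F1 was j+ ts / j ts+.
The recombinant classes are j+ ts+ and j ts: 48 + 37 = 85.
Recombination frequency = 85/254 = 0.3346 ≈ 33.5%, i.e. 33.5 centimorgans.

33.5 centimorgans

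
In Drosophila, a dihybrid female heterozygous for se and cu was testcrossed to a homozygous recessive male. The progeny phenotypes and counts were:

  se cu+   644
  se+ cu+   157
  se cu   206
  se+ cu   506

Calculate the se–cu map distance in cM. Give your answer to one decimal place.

The two most frequent classes, se+ cu (506) and se cu+ (644), are the parental types, so the F1 was se+ cu / se cu+.
The recombinant classes are se+ cu+ and se cu: 157 + 206 = 363.
Recombination frequency = 363/1513 = 0.2399 ≈ 24.0%, i.e. 24.0 cM.

24.0 cM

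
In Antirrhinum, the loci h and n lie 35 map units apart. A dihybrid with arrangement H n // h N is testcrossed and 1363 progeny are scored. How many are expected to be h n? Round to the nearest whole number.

239

A map distance of 35 map units corresponds to a recombination frequency of 0.350.
The F1 is H n / h N, so h n is a recombinant gamete class with expected frequency r/2 = 0.350/2 = 0.1750.
Expected number = 0.1750 × 1363 = 238.52 ≈ 239.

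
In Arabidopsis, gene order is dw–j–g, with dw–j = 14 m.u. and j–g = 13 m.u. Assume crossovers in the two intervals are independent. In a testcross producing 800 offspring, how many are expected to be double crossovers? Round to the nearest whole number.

Map distances give recombination frequencies of 0.140 and 0.130 for the two intervals.
With no interference, expected double-crossover frequency = 0.140 × 0.130 = 0.01820.
Expected number = 0.01820 × 800 = 14.56 ≈ 15.

15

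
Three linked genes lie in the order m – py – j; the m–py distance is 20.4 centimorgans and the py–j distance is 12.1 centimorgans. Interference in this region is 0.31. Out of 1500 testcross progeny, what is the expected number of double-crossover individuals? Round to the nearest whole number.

Map distances give recombination frequencies of 0.204 and 0.121 for the two intervals.
With interference 0.31 (so coincidence = 0.69), expected double-crossover frequency = 0.204 × 0.121 × 0.69 = 0.01703.
Expected number = 0.01703 × 1500 = 25.55 ≈ 26.

26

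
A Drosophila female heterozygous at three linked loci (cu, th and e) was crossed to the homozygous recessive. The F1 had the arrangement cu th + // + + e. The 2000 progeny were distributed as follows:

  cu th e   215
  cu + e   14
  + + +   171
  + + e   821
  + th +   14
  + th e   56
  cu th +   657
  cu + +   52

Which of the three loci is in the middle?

cu

The two rarest classes, + th + and cu + e, are the double crossovers. Comparing them with the parentals, only the cu allele has switched, so cu is the middle locus and the order is th – cu – e.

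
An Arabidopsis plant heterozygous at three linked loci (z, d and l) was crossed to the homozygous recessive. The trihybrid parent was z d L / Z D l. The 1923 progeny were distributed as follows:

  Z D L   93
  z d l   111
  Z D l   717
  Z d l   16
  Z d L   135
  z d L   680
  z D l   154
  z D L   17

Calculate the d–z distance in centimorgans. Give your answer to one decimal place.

The two rarest classes, z D L and Z d l, are the double crossovers. Comparing them with the parentals, only the d allele has switched, so d is the middle locus and the order is l – d – z.
Crossovers in the d–z interval produce the single-crossover classes Z d L and z D l (135 + 154 = 289) plus the double crossovers (33).
RF(d–z) = (289 + 33) / 1923 = 322/1923 = 0.1674 → 16.7 centimorgans.

16.7 centimorgans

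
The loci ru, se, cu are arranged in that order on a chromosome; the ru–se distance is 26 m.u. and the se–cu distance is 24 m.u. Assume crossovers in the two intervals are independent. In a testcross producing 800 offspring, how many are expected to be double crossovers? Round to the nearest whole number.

50

Map distances give recombination frequencies of 0.260 and 0.240 for the two intervals.
With no interference, expected double-crossover frequency = 0.260 × 0.240 = 0.06240.
Expected number = 0.06240 × 800 = 49.92 ≈ 50.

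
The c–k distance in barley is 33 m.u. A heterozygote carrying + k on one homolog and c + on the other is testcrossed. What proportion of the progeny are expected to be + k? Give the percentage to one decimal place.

33.5%

A map distance of 33 m.u. corresponds to a recombination frequency of 0.330.
The F1 is + k / c +, so + k is a parental gamete class with expected frequency (1 − r)/2 = 0.670/2 = 0.3350.
That is 0.3350 = 33.5% of the progeny.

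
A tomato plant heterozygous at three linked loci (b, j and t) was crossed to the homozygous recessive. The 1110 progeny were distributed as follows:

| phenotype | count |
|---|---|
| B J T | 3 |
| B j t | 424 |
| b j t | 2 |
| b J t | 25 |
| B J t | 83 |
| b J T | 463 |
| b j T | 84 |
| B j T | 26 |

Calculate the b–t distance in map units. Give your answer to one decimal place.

5.0 map units

The two most frequent reciprocal classes, b J T and B j t, are the parental types, so the F1 was b J T / B j t.
The two rarest classes, B J T and b j t, are the double crossovers. Comparing them with the parentals, only the b allele has switched, so b is the middle locus and the order is j – b – t.
Crossovers in the b–t interval produce the single-crossover classes b J t and B j T (25 + 26 = 51) plus the double crossovers (5).
RF(b–t) = (51 + 5) / 1110 = 56/1110 = 0.0505 → 5.0 map units.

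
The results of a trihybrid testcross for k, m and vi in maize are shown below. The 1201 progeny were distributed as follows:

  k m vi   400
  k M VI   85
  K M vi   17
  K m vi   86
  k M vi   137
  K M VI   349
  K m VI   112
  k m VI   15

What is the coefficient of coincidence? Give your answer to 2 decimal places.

0.67

The two most frequent reciprocal classes, k m vi and K M VI, are the parental types, so the F1 was k m vi / K M VI.
The two rarest classes, k m VI and K M vi, are the double crossovers. Comparing them with the parentals, only the vi allele has switched, so vi is the middle locus and the order is k – vi – m.
k–vi: (171 + 32)/1201 = 0.1690; vi–m: (249 + 32)/1201 = 0.2340.
Expected DCO frequency = 0.1690 × 0.2340 ≈ 0.03955; observed = 32/1201 ≈ 0.02664.
Coefficient of coincidence = 0.02664/0.03955 ≈ 0.67.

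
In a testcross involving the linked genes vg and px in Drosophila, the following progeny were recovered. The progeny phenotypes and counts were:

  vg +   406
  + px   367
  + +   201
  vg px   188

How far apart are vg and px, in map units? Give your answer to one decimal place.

The two most frequent classes, + px (367) and vg + (406), are the parental types, so the F1 was + px / vg +.
The recombinant classes are + + and vg px: 201 + 188 = 389.
Recombination frequency = 389/1162 = 0.3348 ≈ 33.5%, i.e. 33.5 map units.

33.5 map units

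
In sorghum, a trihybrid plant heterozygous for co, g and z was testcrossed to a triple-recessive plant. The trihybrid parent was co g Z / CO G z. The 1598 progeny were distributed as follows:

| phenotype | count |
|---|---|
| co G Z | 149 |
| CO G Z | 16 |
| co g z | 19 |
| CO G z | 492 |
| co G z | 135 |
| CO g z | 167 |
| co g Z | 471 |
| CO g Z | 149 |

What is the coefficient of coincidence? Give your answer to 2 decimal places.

The two rarest classes, co g z and CO G Z, are the double crossovers. Comparing them with the parentals, only the z allele has switched, so z is the middle locus and the order is co – z – g.
co–z: (284 + 35)/1598 = 0.1996; z–g: (316 + 35)/1598 = 0.2196.
Expected DCO frequency = 0.1996 × 0.2196 ≈ 0.04383; observed = 35/1598 ≈ 0.02190.
Coefficient of coincidence = 0.02190/0.04383 ≈ 0.50.

0.50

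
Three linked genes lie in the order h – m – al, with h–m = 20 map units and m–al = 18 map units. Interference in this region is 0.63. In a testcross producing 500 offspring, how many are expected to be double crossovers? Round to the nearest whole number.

Map distances give recombination frequencies of 0.200 and 0.180 for the two intervals.
With interference 0.63 (so coincidence = 0.37), expected double-crossover frequency = 0.200 × 0.180 × 0.37 = 0.01332.
Expected number = 0.01332 × 500 = 6.66 ≈ 7.

7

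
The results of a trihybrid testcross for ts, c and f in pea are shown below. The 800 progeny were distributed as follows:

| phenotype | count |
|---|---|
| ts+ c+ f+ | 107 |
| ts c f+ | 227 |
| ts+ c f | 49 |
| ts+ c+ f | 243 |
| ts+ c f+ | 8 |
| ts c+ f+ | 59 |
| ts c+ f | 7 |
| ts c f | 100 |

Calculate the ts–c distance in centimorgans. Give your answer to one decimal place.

The two most frequent reciprocal classes, ts+ c+ f and ts c f+, are the parental types, so the F1 was ts+ c+ f / ts c f+.
The two rarest classes, ts c+ f and ts+ c f+, are the double crossovers. Comparing them with the parentals, only the ts allele has switched, so ts is the middle locus and the order is c – ts – f.
Crossovers in the c–ts interval produce the single-crossover classes ts+ c f and ts c+ f+ (49 + 59 = 108) plus the double crossovers (15).
RF(c–ts) = (108 + 15) / 800 = 123/800 = 0.1537 → 15.4 centimorgans.

15.4 centimorgans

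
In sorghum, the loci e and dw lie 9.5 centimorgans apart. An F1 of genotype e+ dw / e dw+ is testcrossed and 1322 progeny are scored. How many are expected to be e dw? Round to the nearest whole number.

A map distance of 9.5 centimorgans corresponds to a recombination frequency of 0.095.
The F1 is e+ dw / e dw+, so e dw is a recombinant gamete class with expected frequency r/2 = 0.095/2 = 0.0475.
Expected number = 0.0475 × 1322 = 62.80 ≈ 63.

63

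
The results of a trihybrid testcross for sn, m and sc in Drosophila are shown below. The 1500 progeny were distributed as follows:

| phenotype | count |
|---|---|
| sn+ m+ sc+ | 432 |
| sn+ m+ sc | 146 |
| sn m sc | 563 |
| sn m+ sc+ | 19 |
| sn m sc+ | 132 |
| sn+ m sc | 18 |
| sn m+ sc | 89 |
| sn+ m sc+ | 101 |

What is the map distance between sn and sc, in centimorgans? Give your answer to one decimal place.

21.0 centimorgans

The two most frequent reciprocal classes, sn+ m+ sc+ and sn m sc, are the parental types, so the F1 was sn+ m+ sc+ / sn m sc.
The two rarest classes, sn m+ sc+ and sn+ m sc, are the double crossovers. Comparing them with the parentals, only the sn allele has switched, so sn is the middle locus and the order is sc – sn – m.
Crossovers in the sc–sn interval produce the single-crossover classes sn+ m+ sc and sn m sc+ (146 + 132 = 278) plus the double crossovers (37).
RF(sc–sn) = (278 + 37) / 1500 = 315/1500 = 0.2100 → 21.0 centimorgans.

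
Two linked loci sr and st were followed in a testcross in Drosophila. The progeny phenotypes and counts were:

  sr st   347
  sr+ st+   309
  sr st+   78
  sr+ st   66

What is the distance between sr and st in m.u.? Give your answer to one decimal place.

18.0 m.u.

The two most frequent classes, sr+ st+ (309) and sr st (347), are the parental types, so the F1 was sr+ st+ / sr st.
The recombinant classes are sr+ st and sr st+: 66 + 78 = 144.
Recombination frequency = 144/800 = 0.1800 ≈ 18.0%, i.e. 18.0 m.u.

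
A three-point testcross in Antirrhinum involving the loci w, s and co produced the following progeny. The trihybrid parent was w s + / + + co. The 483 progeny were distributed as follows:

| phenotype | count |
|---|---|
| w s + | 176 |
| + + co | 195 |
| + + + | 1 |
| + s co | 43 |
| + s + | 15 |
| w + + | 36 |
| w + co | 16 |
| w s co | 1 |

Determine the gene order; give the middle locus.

co

The two rarest classes, w s co and + + +, are the double crossovers. Comparing them with the parentals, only the co allele has switched, so co is the middle locus and the order is s – co – w.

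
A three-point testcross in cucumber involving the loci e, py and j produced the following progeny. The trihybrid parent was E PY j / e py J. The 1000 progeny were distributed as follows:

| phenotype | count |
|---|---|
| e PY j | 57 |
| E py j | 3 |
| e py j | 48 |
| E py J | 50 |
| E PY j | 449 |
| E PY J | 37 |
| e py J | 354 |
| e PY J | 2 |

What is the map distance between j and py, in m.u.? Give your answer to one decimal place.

9.0 m.u.

The two rarest classes, E py j and e PY J, are the double crossovers. Comparing them with the parentals, only the py allele has switched, so py is the middle locus and the order is j – py – e.
Crossovers in the j–py interval produce the single-crossover classes E PY J and e py j (37 + 48 = 85) plus the double crossovers (5).
RF(j–py) = (85 + 5) / 1000 = 90/1000 = 0.0900 → 9.0 m.u.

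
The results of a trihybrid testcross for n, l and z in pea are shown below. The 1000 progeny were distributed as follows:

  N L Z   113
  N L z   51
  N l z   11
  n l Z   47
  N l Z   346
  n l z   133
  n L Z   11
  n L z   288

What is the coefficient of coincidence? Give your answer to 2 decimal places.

0.68

The two most frequent reciprocal classes, n L z and N l Z, are the parental types, so the F1 was n L z / N l Z.
The two rarest classes, n L Z and N l z, are the double crossovers. Comparing them with the parentals, only the z allele has switched, so z is the middle locus and the order is l – z – n.
l–z: (246 + 22)/1000 = 0.2680; z–n: (98 + 22)/1000 = 0.1200.
Expected DCO frequency = 0.2680 × 0.1200 ≈ 0.03216; observed = 22/1000 ≈ 0.02200.
Coefficient of coincidence = 0.02200/0.03216 ≈ 0.68.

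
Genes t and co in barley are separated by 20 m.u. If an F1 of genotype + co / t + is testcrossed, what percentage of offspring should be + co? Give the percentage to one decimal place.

A map distance of 20 m.u. corresponds to a recombination frequency of 0.200.
The F1 is + co / t +, so + co is a parental gamete class with expected frequency (1 − r)/2 = 0.800/2 = 0.4000.
That is 0.4000 = 40.0% of the progeny.

40.0%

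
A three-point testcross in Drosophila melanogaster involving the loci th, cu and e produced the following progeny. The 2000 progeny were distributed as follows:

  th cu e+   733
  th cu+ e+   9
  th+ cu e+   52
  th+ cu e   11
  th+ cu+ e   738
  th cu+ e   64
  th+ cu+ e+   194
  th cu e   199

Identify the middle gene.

cu

The two most frequent reciprocal classes, th+ cu+ e and th cu e+, are the parental types, so the F1 was th+ cu+ e / th cu e+.
The two rarest classes, th+ cu e and th cu+ e+, are the double crossovers. Comparing them with the parentals, only the cu allele has switched, so cu is the middle locus and the order is th – cu – e.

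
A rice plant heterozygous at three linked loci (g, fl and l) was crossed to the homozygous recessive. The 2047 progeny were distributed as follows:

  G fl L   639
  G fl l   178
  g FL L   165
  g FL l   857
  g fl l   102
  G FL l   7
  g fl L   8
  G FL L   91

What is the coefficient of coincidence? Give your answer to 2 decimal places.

The two most frequent reciprocal classes, g FL l and G fl L, are the parental types, so the F1 was g FL l / G fl L.
The two rarest classes, G FL l and g fl L, are the double crossovers. Comparing them with the parentals, only the g allele has switched, so g is the middle locus and the order is fl – g – l.
fl–g: (193 + 15)/2047 = 0.1016; g–l: (343 + 15)/2047 = 0.1749.
Expected DCO frequency = 0.1016 × 0.1749 ≈ 0.01777; observed = 15/2047 ≈ 0.00733.
Coefficient of coincidence = 0.00733/0.01777 ≈ 0.41.

0.41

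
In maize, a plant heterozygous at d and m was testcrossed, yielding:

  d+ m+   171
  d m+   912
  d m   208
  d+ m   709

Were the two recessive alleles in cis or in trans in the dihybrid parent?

The two most frequent classes are d+ m (709) and d m+ (912); these are the parental (non-recombinant) types.
So the F1 carried d+ m on one chromosome and d m+ on the other — the recessive alleles are on opposite chromosomes (trans / repulsion).

trans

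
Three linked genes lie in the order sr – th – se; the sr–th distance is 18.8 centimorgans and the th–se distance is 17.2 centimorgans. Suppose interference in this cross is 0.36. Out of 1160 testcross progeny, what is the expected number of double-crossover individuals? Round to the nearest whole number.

24

Map distances give recombination frequencies of 0.188 and 0.172 for the two intervals.
With interference 0.36 (so coincidence = 0.64), expected double-crossover frequency = 0.188 × 0.172 × 0.64 = 0.02070.
Expected number = 0.02070 × 1160 = 24.01 ≈ 24.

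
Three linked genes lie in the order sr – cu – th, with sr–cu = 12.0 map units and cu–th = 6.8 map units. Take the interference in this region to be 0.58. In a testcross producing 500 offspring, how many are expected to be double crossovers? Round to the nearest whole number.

Map distances give recombination frequencies of 0.120 and 0.068 for the two intervals.
With interference 0.58 (so coincidence = 0.42), expected double-crossover frequency = 0.120 × 0.068 × 0.42 = 0.00343.
Expected number = 0.00343 × 500 = 1.71 ≈ 2.

2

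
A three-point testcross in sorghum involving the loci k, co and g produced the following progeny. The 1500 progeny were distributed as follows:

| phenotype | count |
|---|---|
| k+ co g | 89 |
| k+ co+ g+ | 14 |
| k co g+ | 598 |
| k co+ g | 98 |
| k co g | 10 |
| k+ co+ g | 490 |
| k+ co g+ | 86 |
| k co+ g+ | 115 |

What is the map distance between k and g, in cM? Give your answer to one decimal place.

The two most frequent reciprocal classes, k co g+ and k+ co+ g, are the parental types, so the F1 was k co g+ / k+ co+ g.
The two rarest classes, k co g and k+ co+ g+, are the double crossovers. Comparing them with the parentals, only the g allele has switched, so g is the middle locus and the order is k – g – co.
Crossovers in the k–g interval produce the single-crossover classes k+ co g+ and k co+ g (86 + 98 = 184) plus the double crossovers (24).
RF(k–g) = (184 + 24) / 1500 = 208/1500 = 0.1387 → 13.9 cM.

13.9 cM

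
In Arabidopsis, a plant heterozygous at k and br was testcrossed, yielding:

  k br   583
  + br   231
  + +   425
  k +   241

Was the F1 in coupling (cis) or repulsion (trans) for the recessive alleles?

cis

The two most frequent classes are + + (425) and k br (583); these are the parental (non-recombinant) types.
So the F1 carried + + on one chromosome and k br on the other — the recessive alleles are on the same chromosome (cis / coupling).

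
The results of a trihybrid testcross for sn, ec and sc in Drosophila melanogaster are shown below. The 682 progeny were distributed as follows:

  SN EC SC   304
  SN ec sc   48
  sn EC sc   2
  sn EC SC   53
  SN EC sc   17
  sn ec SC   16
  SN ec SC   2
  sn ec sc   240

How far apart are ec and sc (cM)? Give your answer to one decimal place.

The two most frequent reciprocal classes, SN EC SC and sn ec sc, are the parental types, so the F1 was SN EC SC / sn ec sc.
The two rarest classes, SN ec SC and sn EC sc, are the double crossovers. Comparing them with the parentals, only the ec allele has switched, so ec is the middle locus and the order is sn – ec – sc.
Crossovers in the ec–sc interval produce the single-crossover classes SN EC sc and sn ec SC (17 + 16 = 33) plus the double crossovers (4).
RF(ec–sc) = (33 + 4) / 682 = 37/682 = 0.0543 → 5.4 cM.

5.4 cM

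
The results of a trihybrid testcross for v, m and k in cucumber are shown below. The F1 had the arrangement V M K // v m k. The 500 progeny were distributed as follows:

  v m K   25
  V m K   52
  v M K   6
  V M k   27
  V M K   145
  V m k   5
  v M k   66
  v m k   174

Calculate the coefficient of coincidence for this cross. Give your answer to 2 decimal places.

0.68

The two rarest classes, v M K and V m k, are the double crossovers. Comparing them with the parentals, only the v allele has switched, so v is the middle locus and the order is m – v – k.
m–v: (118 + 11)/500 = 0.2580; v–k: (52 + 11)/500 = 0.1260.
Expected DCO frequency = 0.2580 × 0.1260 ≈ 0.03251; observed = 11/500 ≈ 0.02200.
Coefficient of coincidence = 0.02200/0.03251 ≈ 0.68.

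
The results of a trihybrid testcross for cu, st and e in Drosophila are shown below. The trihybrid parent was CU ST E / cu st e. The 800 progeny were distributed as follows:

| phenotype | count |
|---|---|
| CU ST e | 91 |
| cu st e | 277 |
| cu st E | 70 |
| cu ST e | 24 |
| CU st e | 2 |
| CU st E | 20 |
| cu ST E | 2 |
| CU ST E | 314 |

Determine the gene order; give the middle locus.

The two rarest classes, cu ST E and CU st e, are the double crossovers. Comparing them with the parentals, only the cu allele has switched, so cu is the middle locus and the order is st – cu – e.

cu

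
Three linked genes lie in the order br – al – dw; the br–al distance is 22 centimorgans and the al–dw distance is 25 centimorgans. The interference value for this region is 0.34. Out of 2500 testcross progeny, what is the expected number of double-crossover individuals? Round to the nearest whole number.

Map distances give recombination frequencies of 0.220 and 0.250 for the two intervals.
With interference 0.34 (so coincidence = 0.66), expected double-crossover frequency = 0.220 × 0.250 × 0.66 = 0.03630.
Expected number = 0.03630 × 2500 = 90.75 ≈ 91.

91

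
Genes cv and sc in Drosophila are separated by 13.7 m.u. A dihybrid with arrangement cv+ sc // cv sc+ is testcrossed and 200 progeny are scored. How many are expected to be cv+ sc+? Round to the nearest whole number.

14

A map distance of 13.7 m.u. corresponds to a recombination frequency of 0.137.
The F1 is cv+ sc / cv sc+, so cv+ sc+ is a recombinant gamete class with expected frequency r/2 = 0.137/2 = 0.0685.
Expected number = 0.0685 × 200 = 13.70 ≈ 14.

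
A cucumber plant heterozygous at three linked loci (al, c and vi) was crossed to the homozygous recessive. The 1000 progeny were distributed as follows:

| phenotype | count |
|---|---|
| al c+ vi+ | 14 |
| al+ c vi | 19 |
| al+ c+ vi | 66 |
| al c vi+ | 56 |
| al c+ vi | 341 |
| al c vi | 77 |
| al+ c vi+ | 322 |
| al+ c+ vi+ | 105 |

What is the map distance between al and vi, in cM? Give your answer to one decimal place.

The two most frequent reciprocal classes, al+ c vi+ and al c+ vi, are the parental types, so the F1 was al+ c vi+ / al c+ vi.
The two rarest classes, al+ c vi and al c+ vi+, are the double crossovers. Comparing them with the parentals, only the vi allele has switched, so vi is the middle locus and the order is c – vi – al.
Crossovers in the vi–al interval produce the single-crossover classes al c vi+ and al+ c+ vi (56 + 66 = 122) plus the double crossovers (33).
RF(vi–al) = (122 + 33) / 1000 = 155/1000 = 0.1550 → 15.5 cM.

15.5 cM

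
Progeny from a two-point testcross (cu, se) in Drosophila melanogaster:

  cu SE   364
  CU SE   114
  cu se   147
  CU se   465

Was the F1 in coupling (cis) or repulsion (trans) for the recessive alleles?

The two most frequent classes are CU se (465) and cu SE (364); these are the parental (non-recombinant) types.
So the F1 carried CU se on one chromosome and cu SE on the other — the recessive alleles are on opposite chromosomes (trans / repulsion).

trans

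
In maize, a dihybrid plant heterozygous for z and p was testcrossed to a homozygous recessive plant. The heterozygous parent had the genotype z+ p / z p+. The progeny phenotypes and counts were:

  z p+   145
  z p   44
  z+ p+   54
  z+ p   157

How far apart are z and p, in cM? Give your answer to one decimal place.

The recombinant classes are z+ p+ and z p: 54 + 44 = 98.
Recombination frequency = 98/400 = 0.2450 ≈ 24.5%, i.e. 24.5 cM.

24.5 cM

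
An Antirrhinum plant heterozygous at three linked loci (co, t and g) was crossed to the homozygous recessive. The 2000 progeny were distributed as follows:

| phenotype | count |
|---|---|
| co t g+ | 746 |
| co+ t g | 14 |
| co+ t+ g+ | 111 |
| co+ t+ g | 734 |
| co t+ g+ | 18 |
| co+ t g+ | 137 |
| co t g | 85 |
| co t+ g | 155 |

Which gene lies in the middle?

The two most frequent reciprocal classes, co+ t+ g and co t g+, are the parental types, so the F1 was co+ t+ g / co t g+.
The two rarest classes, co+ t g and co t+ g+, are the double crossovers. Comparing them with the parentals, only the t allele has switched, so t is the middle locus and the order is g – t – co.

t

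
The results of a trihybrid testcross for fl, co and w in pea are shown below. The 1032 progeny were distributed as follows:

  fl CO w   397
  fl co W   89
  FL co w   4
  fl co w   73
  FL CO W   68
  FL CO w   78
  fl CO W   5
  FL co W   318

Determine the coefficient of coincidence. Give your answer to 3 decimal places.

0.352

The two most frequent reciprocal classes, fl CO w and FL co W, are the parental types, so the F1 was fl CO w / FL co W.
The two rarest classes, fl CO W and FL co w, are the double crossovers. Comparing them with the parentals, only the w allele has switched, so w is the middle locus and the order is fl – w – co.
fl–w: (167 + 9)/1032 = 0.1705; w–co: (141 + 9)/1032 = 0.1453.
Expected DCO frequency = 0.1705 × 0.1453 ≈ 0.02477; observed = 9/1032 ≈ 0.00872.
Coefficient of coincidence = 0.00872/0.02477 ≈ 0.352.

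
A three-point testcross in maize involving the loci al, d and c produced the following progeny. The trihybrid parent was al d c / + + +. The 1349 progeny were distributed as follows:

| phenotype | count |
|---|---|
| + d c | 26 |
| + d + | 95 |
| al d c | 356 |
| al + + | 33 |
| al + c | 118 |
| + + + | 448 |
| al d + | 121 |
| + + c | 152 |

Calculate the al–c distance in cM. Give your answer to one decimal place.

The two rarest classes, + d c and al + +, are the double crossovers. Comparing them with the parentals, only the al allele has switched, so al is the middle locus and the order is c – al – d.
Crossovers in the c–al interval produce the single-crossover classes al d + and + + c (121 + 152 = 273) plus the double crossovers (59).
RF(c–al) = (273 + 59) / 1349 = 332/1349 = 0.2461 → 24.6 cM.

24.6 cM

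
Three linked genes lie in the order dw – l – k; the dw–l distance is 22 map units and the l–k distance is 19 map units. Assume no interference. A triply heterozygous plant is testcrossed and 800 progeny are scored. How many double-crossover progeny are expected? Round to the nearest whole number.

33

Map distances give recombination frequencies of 0.220 and 0.190 for the two intervals.
With no interference, expected double-crossover frequency = 0.220 × 0.190 = 0.04180.
Expected number = 0.04180 × 800 = 33.44 ≈ 33.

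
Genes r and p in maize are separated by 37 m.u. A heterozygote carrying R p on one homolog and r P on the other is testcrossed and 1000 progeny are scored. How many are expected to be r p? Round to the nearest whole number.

185

A map distance of 37 m.u. corresponds to a recombination frequency of 0.370.
The F1 is R p / r P, so r p is a recombinant gamete class with expected frequency r/2 = 0.370/2 = 0.1850.
Expected number = 0.1850 × 1000 = 185.00 ≈ 185.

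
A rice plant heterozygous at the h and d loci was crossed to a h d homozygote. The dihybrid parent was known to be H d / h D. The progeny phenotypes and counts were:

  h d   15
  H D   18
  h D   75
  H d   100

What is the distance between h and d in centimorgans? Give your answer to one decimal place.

The recombinant classes are H D and h d: 18 + 15 = 33.
Recombination frequency = 33/208 = 0.1587 ≈ 15.9%, i.e. 15.9 centimorgans.

15.9 centimorgans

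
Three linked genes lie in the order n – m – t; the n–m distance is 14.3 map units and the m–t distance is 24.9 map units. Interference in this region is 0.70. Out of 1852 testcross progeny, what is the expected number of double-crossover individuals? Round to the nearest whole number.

20

Map distances give recombination frequencies of 0.143 and 0.249 for the two intervals.
With interference 0.70 (so coincidence = 0.30), expected double-crossover frequency = 0.143 × 0.249 × 0.30 = 0.01068.
Expected number = 0.01068 × 1852 = 19.78 ≈ 20.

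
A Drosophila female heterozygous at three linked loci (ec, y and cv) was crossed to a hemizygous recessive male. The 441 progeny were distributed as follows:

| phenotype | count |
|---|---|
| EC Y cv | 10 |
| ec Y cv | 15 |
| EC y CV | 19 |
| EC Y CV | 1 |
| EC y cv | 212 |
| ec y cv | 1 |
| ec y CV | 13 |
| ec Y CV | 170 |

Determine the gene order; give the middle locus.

ec

The two most frequent reciprocal classes, EC y cv and ec Y CV, are the parental types, so the F1 was EC y cv / ec Y CV.
The two rarest classes, ec y cv and EC Y CV, are the double crossovers. Comparing them with the parentals, only the ec allele has switched, so ec is the middle locus and the order is cv – ec – y.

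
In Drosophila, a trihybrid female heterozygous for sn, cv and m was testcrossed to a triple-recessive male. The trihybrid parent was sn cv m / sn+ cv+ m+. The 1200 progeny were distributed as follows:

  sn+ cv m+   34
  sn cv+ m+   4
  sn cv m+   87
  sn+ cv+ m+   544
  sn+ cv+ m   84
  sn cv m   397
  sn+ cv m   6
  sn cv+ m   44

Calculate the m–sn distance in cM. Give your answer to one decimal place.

15.1 cM

The two rarest classes, sn+ cv m and sn cv+ m+, are the double crossovers. Comparing them with the parentals, only the sn allele has switched, so sn is the middle locus and the order is cv – sn – m.
Crossovers in the sn–m interval produce the single-crossover classes sn cv m+ and sn+ cv+ m (87 + 84 = 171) plus the double crossovers (10).
RF(sn–m) = (171 + 10) / 1200 = 181/1200 = 0.1508 → 15.1 cM.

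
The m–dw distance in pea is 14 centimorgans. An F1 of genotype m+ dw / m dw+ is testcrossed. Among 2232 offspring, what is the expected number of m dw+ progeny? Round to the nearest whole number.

A map distance of 14 centimorgans corresponds to a recombination frequency of 0.140.
The F1 is m+ dw / m dw+, so m dw+ is a parental gamete class with expected frequency (1 − r)/2 = 0.860/2 = 0.4300.
Expected number = 0.4300 × 2232 = 959.76 ≈ 960.

960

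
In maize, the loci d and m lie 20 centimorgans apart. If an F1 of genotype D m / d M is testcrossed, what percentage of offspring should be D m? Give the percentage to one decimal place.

40.0%

A map distance of 20 centimorgans corresponds to a recombination frequency of 0.200.
The F1 is D m / d M, so D m is a parental gamete class with expected frequency (1 − r)/2 = 0.800/2 = 0.4000.
That is 0.4000 = 40.0% of the progeny.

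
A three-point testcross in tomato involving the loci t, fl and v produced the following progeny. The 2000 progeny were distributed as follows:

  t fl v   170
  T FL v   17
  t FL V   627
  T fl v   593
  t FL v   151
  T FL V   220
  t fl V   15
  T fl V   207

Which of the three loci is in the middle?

fl

The two most frequent reciprocal classes, t FL V and T fl v, are the parental types, so the F1 was t FL V / T fl v.
The two rarest classes, t fl V and T FL v, are the double crossovers. Comparing them with the parentals, only the fl allele has switched, so fl is the middle locus and the order is t – fl – v.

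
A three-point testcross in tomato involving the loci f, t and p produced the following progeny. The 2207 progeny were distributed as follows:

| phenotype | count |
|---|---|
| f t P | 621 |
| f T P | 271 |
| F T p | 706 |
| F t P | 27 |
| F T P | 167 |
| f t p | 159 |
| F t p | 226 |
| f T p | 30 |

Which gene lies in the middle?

The two most frequent reciprocal classes, F T p and f t P, are the parental types, so the F1 was F T p / f t P.
The two rarest classes, f T p and F t P, are the double crossovers. Comparing them with the parentals, only the f allele has switched, so f is the middle locus and the order is p – f – t.

f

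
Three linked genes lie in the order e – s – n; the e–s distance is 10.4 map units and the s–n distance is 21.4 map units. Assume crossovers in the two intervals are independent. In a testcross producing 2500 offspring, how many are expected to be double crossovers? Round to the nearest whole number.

56

Map distances give recombination frequencies of 0.104 and 0.214 for the two intervals.
With no interference, expected double-crossover frequency = 0.104 × 0.214 = 0.02226.
Expected number = 0.02226 × 2500 = 55.64 ≈ 56.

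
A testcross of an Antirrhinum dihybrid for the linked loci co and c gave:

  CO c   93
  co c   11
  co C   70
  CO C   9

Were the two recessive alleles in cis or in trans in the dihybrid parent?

trans

The two most frequent classes are CO c (93) and co C (70); these are the parental (non-recombinant) types.
So the F1 carried CO c on one chromosome and co C on the other — the recessive alleles are on opposite chromosomes (trans / repulsion).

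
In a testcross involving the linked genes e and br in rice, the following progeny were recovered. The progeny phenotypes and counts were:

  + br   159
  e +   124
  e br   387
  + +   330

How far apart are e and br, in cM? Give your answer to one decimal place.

28.3 cM

The two most frequent classes, + + (330) and e br (387), are the parental types, so the F1 was + + / e br.
The recombinant classes are + br and e +: 159 + 124 = 283.
Recombination frequency = 283/1000 = 0.2830 ≈ 28.3%, i.e. 28.3 cM.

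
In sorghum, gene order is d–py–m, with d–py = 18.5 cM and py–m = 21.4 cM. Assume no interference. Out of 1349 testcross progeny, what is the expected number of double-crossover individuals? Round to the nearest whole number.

Map distances give recombination frequencies of 0.185 and 0.214 for the two intervals.
With no interference, expected double-crossover frequency = 0.185 × 0.214 = 0.03959.
Expected number = 0.03959 × 1349 = 53.41 ≈ 53.

53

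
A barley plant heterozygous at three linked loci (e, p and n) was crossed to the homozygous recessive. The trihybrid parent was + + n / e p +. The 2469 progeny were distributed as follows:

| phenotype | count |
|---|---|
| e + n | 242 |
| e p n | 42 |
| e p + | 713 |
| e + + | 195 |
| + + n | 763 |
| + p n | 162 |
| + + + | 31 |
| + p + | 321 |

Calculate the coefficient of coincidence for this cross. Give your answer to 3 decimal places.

0.659

The two rarest classes, + + + and e p n, are the double crossovers. Comparing them with the parentals, only the n allele has switched, so n is the middle locus and the order is e – n – p.
e–n: (563 + 73)/2469 = 0.2576; n–p: (357 + 73)/2469 = 0.1742.
Expected DCO frequency = 0.2576 × 0.1742 ≈ 0.04487; observed = 73/2469 ≈ 0.02957.
Coefficient of coincidence = 0.02957/0.04487 ≈ 0.659.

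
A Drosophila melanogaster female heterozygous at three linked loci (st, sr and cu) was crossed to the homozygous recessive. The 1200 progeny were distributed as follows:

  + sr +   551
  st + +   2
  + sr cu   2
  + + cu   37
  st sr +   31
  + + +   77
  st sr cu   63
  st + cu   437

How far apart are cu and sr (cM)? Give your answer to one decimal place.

The two most frequent reciprocal classes, + sr + and st + cu, are the parental types, so the F1 was + sr + / st + cu.
The two rarest classes, + sr cu and st + +, are the double crossovers. Comparing them with the parentals, only the cu allele has switched, so cu is the middle locus and the order is st – cu – sr.
Crossovers in the cu–sr interval produce the single-crossover classes + + + and st sr cu (77 + 63 = 140) plus the double crossovers (4).
RF(cu–sr) = (140 + 4) / 1200 = 144/1200 = 0.1200 → 12.0 cM.

12.0 cM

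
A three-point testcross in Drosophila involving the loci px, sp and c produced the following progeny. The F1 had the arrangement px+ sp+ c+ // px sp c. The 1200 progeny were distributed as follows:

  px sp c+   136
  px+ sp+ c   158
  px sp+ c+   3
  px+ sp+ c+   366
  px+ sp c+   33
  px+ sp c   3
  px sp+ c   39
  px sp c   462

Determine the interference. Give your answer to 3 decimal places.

0.692

The two rarest classes, px sp+ c+ and px+ sp c, are the double crossovers. Comparing them with the parentals, only the px allele has switched, so px is the middle locus and the order is sp – px – c.
sp–px: (72 + 6)/1200 = 0.0650; px–c: (294 + 6)/1200 = 0.2500.
Expected DCO frequency = 0.0650 × 0.2500 ≈ 0.01625; observed = 6/1200 ≈ 0.00500.
Coefficient of coincidence = 0.00500/0.01625 ≈ 0.308; interference = 1 − 0.308 = 0.692.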